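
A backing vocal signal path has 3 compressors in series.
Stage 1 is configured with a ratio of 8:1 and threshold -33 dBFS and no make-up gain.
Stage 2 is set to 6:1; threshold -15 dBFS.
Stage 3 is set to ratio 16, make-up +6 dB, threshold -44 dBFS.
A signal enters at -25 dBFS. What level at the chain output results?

-37.25 dBFS

Stage 1: -25 dBFS is 8 dB over -33 dBFS; at 8:1 that becomes 1 dB over, giving -32 dBFS.
Stage 2: below threshold (-32 ≤ -15); passes unchanged; output -32 dBFS.
Stage 3: overshoot 12 dB → 12/16 = 0.75 dB → -43.25 dBFS; +6 dB make-up → -37.25 dBFS.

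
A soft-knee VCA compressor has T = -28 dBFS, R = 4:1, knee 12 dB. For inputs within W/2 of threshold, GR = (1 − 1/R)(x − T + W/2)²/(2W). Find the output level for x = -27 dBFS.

x − T + W/2 = -27 − (-28) + 6 = 7.
GR = (1 − 1/4) × 7² / 24 = 0.75 × 49 / 24 = 1.53125 dB.
Output = -27 − 1.53125 = -28.53125 dBFS.

-28.53125 dBFS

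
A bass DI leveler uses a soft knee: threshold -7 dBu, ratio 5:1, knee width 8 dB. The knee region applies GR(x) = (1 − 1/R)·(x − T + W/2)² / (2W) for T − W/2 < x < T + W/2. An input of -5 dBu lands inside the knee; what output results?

-6.8 dBu

x − T + W/2 = -5 − (-7) + 4 = 6.
GR = (1 − 1/5) × 6² / 16 = 0.8 × 36 / 16 = 1.8 dB.
Output = -5 − 1.8 = -6.8 dBu.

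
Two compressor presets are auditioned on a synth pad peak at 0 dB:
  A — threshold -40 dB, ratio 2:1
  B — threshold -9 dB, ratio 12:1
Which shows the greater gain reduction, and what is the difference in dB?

A, by 11.75 dB

A: overshoot 40 dB → output overshoot 20 dB → GR 20 dB.
B: overshoot 9 dB → output overshoot 0.75 dB → GR 8.25 dB.
A applies 11.75 dB more gain reduction.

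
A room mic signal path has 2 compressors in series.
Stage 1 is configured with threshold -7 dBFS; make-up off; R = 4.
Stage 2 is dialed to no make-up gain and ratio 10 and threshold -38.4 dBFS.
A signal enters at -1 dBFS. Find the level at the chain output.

Stage 1: -1 dBFS is 6 dB over -7 dBFS; at 4:1 that becomes 1.5 dB over, giving -5.5 dBFS.
Stage 2: overshoot 32.9 dB → 32.9/10 = 3.29 dB → -35.11 dBFS.

-35.11 dBFS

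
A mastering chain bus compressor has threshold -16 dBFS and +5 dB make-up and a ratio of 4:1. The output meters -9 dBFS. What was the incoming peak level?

-8 dBFS

Before make-up, the level was -9 − 5 = -14 dBFS.
That's 2 dB above the -16 dBFS threshold.
Input overshoot = R × output overshoot = 8 dB → input = -16 + 8 = -8 dBFS.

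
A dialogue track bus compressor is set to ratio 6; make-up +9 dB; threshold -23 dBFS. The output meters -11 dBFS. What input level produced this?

-5 dBFS

Before make-up, the level was -11 − 9 = -20 dBFS.
The compressed level sits -20 − (-23) = 3 dB over threshold.
Input overshoot = R × output overshoot = 18 dB → input = -23 + 18 = -5 dBFS.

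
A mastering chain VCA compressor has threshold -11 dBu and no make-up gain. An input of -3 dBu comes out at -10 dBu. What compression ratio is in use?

Input overshoot = -3 − (-11) = 8 dB; output overshoot = -10 − (-11) = 1 dB.
Ratio = 8 / 1 = 8.

8:1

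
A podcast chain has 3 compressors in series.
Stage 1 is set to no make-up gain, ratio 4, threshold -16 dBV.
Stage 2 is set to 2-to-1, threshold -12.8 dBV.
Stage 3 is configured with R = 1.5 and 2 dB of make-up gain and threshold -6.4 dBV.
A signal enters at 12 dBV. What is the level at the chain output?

-8.9 dBV

Stage 1: 12 dBV is 28 dB over -16 dBV; at 4:1 that becomes 7 dB over, giving -9 dBV.
Stage 2: overshoot 3.8 dB → 3.8/2 = 1.9 dB → -10.9 dBV.
Stage 3: below threshold (-10.9 ≤ -6.4); passes unchanged; make-up brings it to -8.9 dBV.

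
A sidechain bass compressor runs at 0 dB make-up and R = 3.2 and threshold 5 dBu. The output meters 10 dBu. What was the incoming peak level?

Post-compression overshoot = 10 − 5 = 5 dB.
Input overshoot = R × output overshoot = 16 dB → input = 5 + 16 = 21 dBu.

21 dBu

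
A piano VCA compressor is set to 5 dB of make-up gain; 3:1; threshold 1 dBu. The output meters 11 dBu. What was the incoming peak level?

Stripping the +5 dB make-up gives 6 dBu at the gain stage.
The compressed level sits 6 − 1 = 5 dB over threshold.
Before 3:1 compression the overshoot was 5 × 3 = 15 dB, so input = 1 + 15 = 16 dBu.

16 dBu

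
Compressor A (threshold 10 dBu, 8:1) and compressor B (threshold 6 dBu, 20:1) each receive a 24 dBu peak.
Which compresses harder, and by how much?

A: 14 dB over, compressed to 1.75 dB over, so 12.25 dB of GR.
B: 18 dB over, compressed to 0.9 dB over, so 17.1 dB of GR.
B reduces 4.85 dB more.

B, by 4.85 dB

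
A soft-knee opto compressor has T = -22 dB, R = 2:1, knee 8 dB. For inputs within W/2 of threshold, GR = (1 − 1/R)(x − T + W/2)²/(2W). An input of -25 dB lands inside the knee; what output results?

x − T + W/2 = -25 − (-22) + 4 = 1.
GR = (1 − 1/2) × 1² / 16 = 0.5 × 1 / 16 = 0.03125 dB.
Output = -25 − 0.03125 = -25.03125 dB.

-25.03125 dB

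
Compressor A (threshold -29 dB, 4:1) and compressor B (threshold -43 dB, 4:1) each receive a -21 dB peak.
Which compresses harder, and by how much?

A: GR = 8 − 8/4 = 6 dB.
B: GR = 22 − 22/4 = 16.5 dB.
B reduces 10.5 dB more.

B, by 10.5 dB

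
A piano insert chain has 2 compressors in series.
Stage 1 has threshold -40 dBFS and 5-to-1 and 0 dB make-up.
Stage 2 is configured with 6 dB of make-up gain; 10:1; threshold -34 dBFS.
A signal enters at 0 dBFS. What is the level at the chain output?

-27.8 dBFS

Stage 1: 0 dBFS is 40 dB over -40 dBFS; at 5:1 that becomes 8 dB over, giving -32 dBFS.
Stage 2: -32 dBFS is 2 dB over -34 dBFS; at 10:1 that becomes 0.2 dB over, giving -33.8 dBFS; +6 dB make-up → -27.8 dBFS.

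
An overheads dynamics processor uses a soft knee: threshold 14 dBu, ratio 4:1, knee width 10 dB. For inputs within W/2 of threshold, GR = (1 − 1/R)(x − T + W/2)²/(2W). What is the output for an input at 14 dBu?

x − T + W/2 = 14 − 14 + 5 = 5.
GR = (1 − 1/4) × 5² / 20 = 0.75 × 25 / 20 = 0.9375 dB.
Output = 14 − 0.9375 = 13.0625 dBu.

13.0625 dBu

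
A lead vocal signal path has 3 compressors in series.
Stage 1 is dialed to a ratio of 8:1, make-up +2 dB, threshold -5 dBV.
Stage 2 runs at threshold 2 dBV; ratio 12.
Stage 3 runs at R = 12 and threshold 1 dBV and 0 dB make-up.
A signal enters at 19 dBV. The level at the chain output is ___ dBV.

0 dBV

Stage 1: 24 dB above -5 dBV, reduced 8:1 to 3 dB above → -2 dBV; +2 dB make-up → 0 dBV.
Stage 2: 0 dBV is at or below the 2 dBV threshold — no compression; output 0 dBV.
Stage 3: 0 dBV is at or below the 1 dBV threshold — no compression; output 0 dBV.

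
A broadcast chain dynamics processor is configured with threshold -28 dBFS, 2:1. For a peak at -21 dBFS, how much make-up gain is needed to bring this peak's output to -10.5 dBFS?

14 dB

The peak compresses to -28 + 7/2 = -24.5 dBFS.
To reach -10.5 dBFS requires -10.5 − (-24.5) = 14 dB of make-up.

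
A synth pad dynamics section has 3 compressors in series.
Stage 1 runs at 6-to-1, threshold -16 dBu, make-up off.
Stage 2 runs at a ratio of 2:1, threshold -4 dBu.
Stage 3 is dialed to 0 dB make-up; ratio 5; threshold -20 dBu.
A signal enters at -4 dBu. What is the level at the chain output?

Stage 1: overshoot 12 dB → 12/6 = 2 dB → -14 dBu.
Stage 2: below threshold (-14 ≤ -4); passes unchanged; output -14 dBu.
Stage 3: 6 dB above -20 dBu, reduced 5:1 to 1.2 dB above → -18.8 dBu.

-18.8 dBu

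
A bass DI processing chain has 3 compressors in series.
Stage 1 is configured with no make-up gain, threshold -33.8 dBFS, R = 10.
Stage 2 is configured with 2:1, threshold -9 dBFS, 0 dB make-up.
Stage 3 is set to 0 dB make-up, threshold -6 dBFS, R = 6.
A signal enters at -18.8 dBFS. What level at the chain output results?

-32.3 dBFS

Stage 1: 15 dB above -33.8 dBFS, reduced 10:1 to 1.5 dB above → -32.3 dBFS.
Stage 2: below threshold (-32.3 ≤ -9); passes unchanged; output -32.3 dBFS.
Stage 3: below threshold (-32.3 ≤ -6); passes unchanged; output -32.3 dBFS.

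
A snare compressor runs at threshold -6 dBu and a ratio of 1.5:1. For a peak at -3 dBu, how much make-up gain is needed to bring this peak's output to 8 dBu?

The peak compresses to -6 + 3/1.5 = -4 dBu.
To reach 8 dBu requires 8 − (-4) = 12 dB of make-up.

12 dB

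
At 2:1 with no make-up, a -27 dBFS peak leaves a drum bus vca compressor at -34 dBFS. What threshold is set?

Gain reduction = -27 − (-34) = 7 dB; output overshoot = GR / (R − 1) = 7 / 1 = 7 dB.
Threshold = output − output overshoot = -34 − 7 = -41 dBFS.

-41 dBFS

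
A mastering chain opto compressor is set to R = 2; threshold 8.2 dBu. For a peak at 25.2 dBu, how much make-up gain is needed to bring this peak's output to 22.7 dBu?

Overshoot 17 dB → 17/2 = 8.5 dB after compression, so the compressed level is 8.2 + 8.5 = 16.7 dBu.
Make-up = target − compressed = 22.7 − 16.7 = 6 dB.

6 dB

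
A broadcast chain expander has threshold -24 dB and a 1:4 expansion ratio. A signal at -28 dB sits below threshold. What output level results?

-40 dB

Undershoot = (-24) − (-28) = 4 dB.
At 1:4, that expands to 16 dB under threshold.
Output = -24 − 16 = -40 dB.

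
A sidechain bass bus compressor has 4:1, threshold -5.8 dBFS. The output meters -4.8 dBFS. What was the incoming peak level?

That's 1 dB above the -5.8 dBFS threshold.
Undo the ratio: input overshoot = 1 × 4 = 4 dB, giving input = -1.8 dBFS.

-1.8 dBFS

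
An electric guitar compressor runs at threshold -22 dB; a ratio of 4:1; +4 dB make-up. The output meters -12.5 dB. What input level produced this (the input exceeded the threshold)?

0 dB

Remove make-up: -12.5 − 4 = -16.5 dB.
Post-compression overshoot = -16.5 − (-22) = 5.5 dB.
Before 4:1 compression the overshoot was 5.5 × 4 = 22 dB, so input = -22 + 22 = 0 dB.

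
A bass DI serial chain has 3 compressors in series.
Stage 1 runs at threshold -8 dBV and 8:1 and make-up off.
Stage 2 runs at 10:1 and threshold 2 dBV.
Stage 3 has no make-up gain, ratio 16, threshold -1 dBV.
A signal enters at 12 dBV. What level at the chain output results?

-5.5 dBV

Stage 1: 12 dBV is 20 dB over -8 dBV; at 8:1 that becomes 2.5 dB over, giving -5.5 dBV.
Stage 2: -5.5 dBV ≤ 2 dBV, so stage 2 doesn't engage; output -5.5 dBV.
Stage 3: -5.5 dBV is at or below the -1 dBV threshold — no compression; output -5.5 dBV.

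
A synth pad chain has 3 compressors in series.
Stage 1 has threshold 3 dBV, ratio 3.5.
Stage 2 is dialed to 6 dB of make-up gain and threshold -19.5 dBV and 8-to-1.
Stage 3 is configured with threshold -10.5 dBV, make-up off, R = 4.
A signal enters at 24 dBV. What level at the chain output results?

-10.359375 dBV

Stage 1: overshoot 21 dB → 21/3.5 = 6 dB → 9 dBV.
Stage 2: overshoot 28.5 dB → 28.5/8 = 3.5625 dB → -15.9375 dBV; +6 dB make-up → -9.9375 dBV.
Stage 3: -9.9375 dBV is 0.5625 dB over -10.5 dBV; at 4:1 that becomes 0.140625 dB over, giving -10.359375 dBV.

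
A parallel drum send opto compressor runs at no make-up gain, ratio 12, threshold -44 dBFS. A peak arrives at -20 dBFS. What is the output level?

-42 dBFS

-20 dBFS sits 24 dB over threshold.
The 24 dB excess becomes 2 dB after 12:1 reduction.
That puts the output at -42 dBFS.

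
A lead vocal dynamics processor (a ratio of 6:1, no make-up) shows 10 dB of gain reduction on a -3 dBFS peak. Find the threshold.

-15 dBFS

Gain reduction = -3 − (-13) = 10 dB; output overshoot = GR / (R − 1) = 10 / 5 = 2 dB.
Threshold = output − output overshoot = -13 − 2 = -15 dBFS.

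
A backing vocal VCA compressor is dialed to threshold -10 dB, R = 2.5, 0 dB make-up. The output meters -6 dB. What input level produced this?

Post-compression overshoot = -6 − (-10) = 4 dB.
Before 2.5:1 compression the overshoot was 4 × 2.5 = 10 dB, so input = -10 + 10 = 0 dB.

0 dB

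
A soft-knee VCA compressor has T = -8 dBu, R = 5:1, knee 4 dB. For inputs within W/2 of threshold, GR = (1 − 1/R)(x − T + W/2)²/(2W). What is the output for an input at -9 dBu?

-9.1 dBu

x − T + W/2 = -9 − (-8) + 2 = 1.
GR = (1 − 1/5) × 1² / 8 = 0.8 × 1 / 8 = 0.1 dB.
Output = -9 − 0.1 = -9.1 dBu.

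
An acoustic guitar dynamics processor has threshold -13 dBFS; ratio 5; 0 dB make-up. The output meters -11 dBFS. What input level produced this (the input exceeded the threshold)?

-3 dBFS

That's 2 dB above the -13 dBFS threshold.
Input overshoot = R × output overshoot = 10 dB → input = -13 + 10 = -3 dBFS.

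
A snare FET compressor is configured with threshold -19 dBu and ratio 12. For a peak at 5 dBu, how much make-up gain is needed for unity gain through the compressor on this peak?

22 dB

Without make-up, output = threshold + overshoot/12 = -19 + 2 = -17 dBu.
Gap to target: 22 dB.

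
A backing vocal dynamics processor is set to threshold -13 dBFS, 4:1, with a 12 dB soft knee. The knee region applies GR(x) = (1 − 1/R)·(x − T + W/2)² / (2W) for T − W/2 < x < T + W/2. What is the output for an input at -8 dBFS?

x − T + W/2 = -8 − (-13) + 6 = 11.
GR = (1 − 1/4) × 11² / 24 = 0.75 × 121 / 24 = 3.78125 dB.
Output = -8 − 3.78125 = -11.78125 dBFS.

-11.78125 dBFS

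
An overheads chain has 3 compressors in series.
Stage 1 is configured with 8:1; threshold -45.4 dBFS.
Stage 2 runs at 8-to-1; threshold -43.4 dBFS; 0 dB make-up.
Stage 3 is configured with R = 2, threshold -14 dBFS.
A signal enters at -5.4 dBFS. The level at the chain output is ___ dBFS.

Stage 1: -5.4 dBFS is 40 dB over -45.4 dBFS; at 8:1 that becomes 5 dB over, giving -40.4 dBFS.
Stage 2: overshoot 3 dB → 3/8 = 0.375 dB → -43.025 dBFS.
Stage 3: -43.025 dBFS is at or below the -14 dBFS threshold — no compression; output -43.025 dBFS.

-43.025 dBFS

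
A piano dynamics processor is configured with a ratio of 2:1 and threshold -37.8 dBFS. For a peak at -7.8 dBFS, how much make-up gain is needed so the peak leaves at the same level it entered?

15 dB

Without make-up, output = threshold + overshoot/2 = -37.8 + 15 = -22.8 dBFS.
Gap to target: 15 dB.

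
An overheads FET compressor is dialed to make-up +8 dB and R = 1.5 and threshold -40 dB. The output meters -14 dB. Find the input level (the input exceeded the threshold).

-13 dB

Stripping the +8 dB make-up gives -22 dB at the gain stage.
The compressed level sits -22 − (-40) = 18 dB over threshold.
Input overshoot = R × output overshoot = 27 dB → input = -40 + 27 = -13 dB.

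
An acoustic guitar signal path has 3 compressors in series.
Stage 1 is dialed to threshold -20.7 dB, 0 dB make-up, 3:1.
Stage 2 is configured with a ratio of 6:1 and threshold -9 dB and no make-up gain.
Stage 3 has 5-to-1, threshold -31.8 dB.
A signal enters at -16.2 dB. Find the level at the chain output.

-29.28 dB

Stage 1: overshoot 4.5 dB → 4.5/3 = 1.5 dB → -19.2 dB.
Stage 2: -19.2 dB ≤ -9 dB, so stage 2 doesn't engage; output -19.2 dB.
Stage 3: 12.6 dB above -31.8 dB, reduced 5:1 to 2.52 dB above → -29.28 dB.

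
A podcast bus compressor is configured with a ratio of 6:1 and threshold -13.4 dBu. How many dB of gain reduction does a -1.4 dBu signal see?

-1.4 dBu exceeds the threshold by 12 dB.
After 6:1 compression the overshoot becomes 12/6 = 2 dB.
GR = overshoot in − overshoot out = 12 − 2 = 10 dB.

10 dB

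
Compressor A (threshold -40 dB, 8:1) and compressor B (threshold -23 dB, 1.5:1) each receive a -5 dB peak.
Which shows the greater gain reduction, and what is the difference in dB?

A, by 24.625 dB

A: 35 dB over, compressed to 4.375 dB over, so 30.625 dB of GR.
B: 18 dB over, compressed to 12 dB over, so 6 dB of GR.
A applies 24.625 dB more gain reduction.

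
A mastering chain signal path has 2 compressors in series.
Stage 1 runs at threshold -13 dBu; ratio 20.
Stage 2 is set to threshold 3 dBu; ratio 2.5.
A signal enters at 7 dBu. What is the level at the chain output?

Stage 1: 7 dBu is 20 dB over -13 dBu; at 20:1 that becomes 1 dB over, giving -12 dBu.
Stage 2: -12 dBu ≤ 3 dBu, so stage 2 doesn't engage; output -12 dBu.

-12 dBu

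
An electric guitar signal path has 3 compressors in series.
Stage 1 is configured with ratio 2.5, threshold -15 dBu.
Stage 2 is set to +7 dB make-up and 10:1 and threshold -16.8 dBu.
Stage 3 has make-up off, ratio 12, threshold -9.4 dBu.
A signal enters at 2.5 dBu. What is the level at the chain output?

Stage 1: 2.5 dBu is 17.5 dB over -15 dBu; at 2.5:1 that becomes 7 dB over, giving -8 dBu.
Stage 2: 8.8 dB above -16.8 dBu, reduced 10:1 to 0.88 dB above → -15.92 dBu; +7 dB make-up → -8.92 dBu.
Stage 3: 0.48 dB above -9.4 dBu, reduced 12:1 to 0.04 dB above → -9.36 dBu.

-9.36 dBu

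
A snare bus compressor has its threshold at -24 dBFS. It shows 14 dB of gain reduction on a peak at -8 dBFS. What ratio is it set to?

8:1

Input overshoot = -8 − (-24) = 16 dB.
Output overshoot = 16 − 14 = 2 dB.
Ratio = input overshoot / output overshoot = 16 / 2 = 8.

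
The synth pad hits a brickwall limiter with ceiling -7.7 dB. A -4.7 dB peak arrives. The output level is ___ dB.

At ∞:1, everything above -7.7 dB is held at the ceiling.

-7.7 dB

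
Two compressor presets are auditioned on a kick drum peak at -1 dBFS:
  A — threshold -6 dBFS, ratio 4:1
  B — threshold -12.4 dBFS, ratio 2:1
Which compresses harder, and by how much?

B, by 1.95 dB

A: GR = 5 − 5/4 = 3.75 dB.
B: GR = 11.4 − 11.4/2 = 5.7 dB.
Difference: 1.95 dB in favour of B.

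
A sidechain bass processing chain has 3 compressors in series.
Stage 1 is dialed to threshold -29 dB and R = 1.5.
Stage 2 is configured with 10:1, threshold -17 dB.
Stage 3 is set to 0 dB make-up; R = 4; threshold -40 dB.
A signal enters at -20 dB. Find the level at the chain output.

Stage 1: -20 dB is 9 dB over -29 dB; at 1.5:1 that becomes 6 dB over, giving -23 dB.
Stage 2: below threshold (-23 ≤ -17); passes unchanged; output -23 dB.
Stage 3: -23 dB is 17 dB over -40 dB; at 4:1 that becomes 4.25 dB over, giving -35.75 dB.

-35.75 dB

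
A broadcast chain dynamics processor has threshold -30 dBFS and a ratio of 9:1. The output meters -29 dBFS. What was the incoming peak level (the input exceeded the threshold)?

-21 dBFS

Post-compression overshoot = -29 − (-30) = 1 dB.
Before 9:1 compression the overshoot was 1 × 9 = 9 dB, so input = -30 + 9 = -21 dBFS.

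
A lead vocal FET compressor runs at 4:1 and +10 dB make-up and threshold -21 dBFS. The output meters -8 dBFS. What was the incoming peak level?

-9 dBFS

Remove make-up: -8 − 10 = -18 dBFS.
That's 3 dB above the -21 dBFS threshold.
Input overshoot = R × output overshoot = 12 dB → input = -21 + 12 = -9 dBFS.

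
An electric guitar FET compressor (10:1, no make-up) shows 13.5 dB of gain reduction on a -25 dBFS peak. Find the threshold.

-40 dBFS

Input is 15 dB above T (since output overshoot × R = input overshoot: (-38.5 − T)·10 = -25 − T gives T = -40 dBFS).
Check: -40 + (-25 − (-40))/10 = -40 + 1.5 = -38.5 dBFS. ✓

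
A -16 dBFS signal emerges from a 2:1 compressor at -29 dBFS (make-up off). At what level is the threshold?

Let T be the threshold. Output overshoot = (input overshoot)/R, so -29 − T = (-16 − T)/2.
2·(-29 − T) = -16 − T → 1·T = -58 − (-16) = -42.
T = -42/1 = -42 dBFS.

-42 dBFS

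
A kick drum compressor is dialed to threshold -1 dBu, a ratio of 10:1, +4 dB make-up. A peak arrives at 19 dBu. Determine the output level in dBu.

5 dBu

19 dBu sits 20 dB over threshold.
10:1 compression reduces that to 20/10 = 2 dB over.
Output = -1 + 2 = 1 dBu; make-up adds 4 dB, giving 5 dBu.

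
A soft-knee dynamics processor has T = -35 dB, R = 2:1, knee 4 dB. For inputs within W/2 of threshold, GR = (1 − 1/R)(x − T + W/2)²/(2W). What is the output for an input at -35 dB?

x − T + W/2 = -35 − (-35) + 2 = 2.
GR = (1 − 1/2) × 2² / 8 = 0.5 × 4 / 8 = 0.25 dB.
Output = -35 − 0.25 = -35.25 dB.

-35.25 dB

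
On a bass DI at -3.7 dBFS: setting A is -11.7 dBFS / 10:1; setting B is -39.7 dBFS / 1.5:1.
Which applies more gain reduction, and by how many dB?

B, by 4.8 dB

A: 8 dB over, compressed to 0.8 dB over, so 7.2 dB of GR.
B: 36 dB over, compressed to 24 dB over, so 12 dB of GR.
B reduces 4.8 dB more.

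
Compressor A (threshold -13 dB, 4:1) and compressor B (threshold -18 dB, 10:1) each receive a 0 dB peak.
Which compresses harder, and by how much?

A: 13 dB over, compressed to 3.25 dB over, so 9.75 dB of GR.
B: 18 dB over, compressed to 1.8 dB over, so 16.2 dB of GR.
B reduces 6.45 dB more.

B, by 6.45 dB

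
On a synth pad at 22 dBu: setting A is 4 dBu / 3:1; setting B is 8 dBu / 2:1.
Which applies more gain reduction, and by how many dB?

A, by 5 dB

A: overshoot 18 dB → output overshoot 6 dB → GR 12 dB.
B: overshoot 14 dB → output overshoot 7 dB → GR 7 dB.
A reduces 5 dB more.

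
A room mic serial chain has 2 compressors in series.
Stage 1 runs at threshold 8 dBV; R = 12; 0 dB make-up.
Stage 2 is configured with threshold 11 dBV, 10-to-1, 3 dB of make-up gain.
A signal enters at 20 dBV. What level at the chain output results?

Stage 1: 12 dB above 8 dBV, reduced 12:1 to 1 dB above → 9 dBV.
Stage 2: 9 dBV ≤ 11 dBV, so stage 2 doesn't engage; make-up brings it to 12 dBV.

12 dBV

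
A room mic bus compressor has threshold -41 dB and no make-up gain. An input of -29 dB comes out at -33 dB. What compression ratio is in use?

Input overshoot = -29 − (-41) = 12 dB; output overshoot = -33 − (-41) = 8 dB.
Ratio = 12 / 8 = 1.5.

1.5:1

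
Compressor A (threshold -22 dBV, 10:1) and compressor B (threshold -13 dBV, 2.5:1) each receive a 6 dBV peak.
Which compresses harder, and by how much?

A, by 13.8 dB

A: overshoot 28 dB → output overshoot 2.8 dB → GR 25.2 dB.
B: overshoot 19 dB → output overshoot 7.6 dB → GR 11.4 dB.
A reduces 13.8 dB more.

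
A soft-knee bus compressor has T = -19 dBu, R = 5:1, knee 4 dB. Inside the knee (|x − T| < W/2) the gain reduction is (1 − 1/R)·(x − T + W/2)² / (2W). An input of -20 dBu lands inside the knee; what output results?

x − T + W/2 = -20 − (-19) + 2 = 1.
GR = (1 − 1/5) × 1² / 8 = 0.8 × 1 / 8 = 0.1 dB.
Output = -20 − 0.1 = -20.1 dBu.

-20.1 dBu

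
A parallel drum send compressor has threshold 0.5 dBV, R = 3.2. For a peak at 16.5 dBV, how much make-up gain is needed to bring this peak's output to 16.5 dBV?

11 dB

The peak compresses to 0.5 + 16/3.2 = 5.5 dBV.
To reach 16.5 dBV requires 16.5 − 5.5 = 11 dB of make-up.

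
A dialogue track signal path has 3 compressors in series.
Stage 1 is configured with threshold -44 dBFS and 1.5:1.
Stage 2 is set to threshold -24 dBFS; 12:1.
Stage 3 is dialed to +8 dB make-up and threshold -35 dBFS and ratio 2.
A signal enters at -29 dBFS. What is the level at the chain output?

Stage 1: overshoot 15 dB → 15/1.5 = 10 dB → -34 dBFS.
Stage 2: -34 dBFS is at or below the -24 dBFS threshold — no compression; output -34 dBFS.
Stage 3: -34 dBFS is 1 dB over -35 dBFS; at 2:1 that becomes 0.5 dB over, giving -34.5 dBFS; +8 dB make-up → -26.5 dBFS.

-26.5 dBFS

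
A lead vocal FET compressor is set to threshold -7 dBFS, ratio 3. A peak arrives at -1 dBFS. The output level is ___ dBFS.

-1 dBFS sits 6 dB over threshold.
The 6 dB excess becomes 2 dB after 3:1 reduction.
Output = -7 + 2 = -5 dBFS.

-5 dBFS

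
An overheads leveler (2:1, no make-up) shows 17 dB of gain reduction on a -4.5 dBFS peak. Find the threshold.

Let T be the threshold. Output overshoot = (input overshoot)/R, so -21.5 − T = (-4.5 − T)/2.
2·(-21.5 − T) = -4.5 − T → 1·T = -43 − (-4.5) = -38.5.
T = -38.5/1 = -38.5 dBFS.

-38.5 dBFS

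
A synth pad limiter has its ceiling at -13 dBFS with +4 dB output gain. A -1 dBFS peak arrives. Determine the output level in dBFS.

The limiter clamps the peak to its -13 dBFS ceiling.
Output gain then adds 4 dB: -13 + 4 = -9 dBFS.

-9 dBFS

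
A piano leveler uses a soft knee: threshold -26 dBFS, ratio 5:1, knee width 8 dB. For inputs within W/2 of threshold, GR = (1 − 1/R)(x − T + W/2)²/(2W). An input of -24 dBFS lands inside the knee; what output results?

x − T + W/2 = -24 − (-26) + 4 = 6.
GR = (1 − 1/5) × 6² / 16 = 0.8 × 36 / 16 = 1.8 dB.
Output = -24 − 1.8 = -25.8 dBFS.

-25.8 dBFS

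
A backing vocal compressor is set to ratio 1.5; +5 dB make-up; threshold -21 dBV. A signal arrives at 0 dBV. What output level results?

0 dBV sits 21 dB over threshold.
1.5:1 compression reduces that to 21/1.5 = 14 dB over.
That puts the output at -7 dBV; make-up adds 5 dB, giving -2 dBV.

-2 dBV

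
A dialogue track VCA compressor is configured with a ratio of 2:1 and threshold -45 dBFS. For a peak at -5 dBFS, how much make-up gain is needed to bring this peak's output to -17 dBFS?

8 dB

Without make-up, output = threshold + overshoot/2 = -45 + 20 = -25 dBFS.
Gap to target: 8 dB.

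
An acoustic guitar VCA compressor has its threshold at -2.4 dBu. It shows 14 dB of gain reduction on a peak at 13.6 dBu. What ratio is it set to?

8:1

Input overshoot = 13.6 − (-2.4) = 16 dB.
Output overshoot = 16 − 14 = 2 dB.
Ratio = input overshoot / output overshoot = 16 / 2 = 8.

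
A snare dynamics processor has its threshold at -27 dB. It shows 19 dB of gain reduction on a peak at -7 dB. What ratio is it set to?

20:1

Input overshoot = -7 − (-27) = 20 dB.
Output overshoot = 20 − 19 = 1 dB.
Ratio = input overshoot / output overshoot = 20 / 1 = 20.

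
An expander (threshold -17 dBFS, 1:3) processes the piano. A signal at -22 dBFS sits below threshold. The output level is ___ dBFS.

The input is 5 dB below the -17 dBFS threshold.
A 1:3 expander multiplies undershoot by 3: 5 × 3 = 15 dB below threshold.
Output = -17 − 15 = -32 dBFS.

-32 dBFS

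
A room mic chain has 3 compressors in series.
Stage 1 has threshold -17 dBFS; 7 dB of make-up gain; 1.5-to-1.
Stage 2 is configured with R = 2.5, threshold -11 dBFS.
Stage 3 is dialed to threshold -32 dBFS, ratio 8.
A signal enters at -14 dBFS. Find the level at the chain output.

-29.225 dBFS

Stage 1: overshoot 3 dB → 3/1.5 = 2 dB → -15 dBFS; +7 dB make-up → -8 dBFS.
Stage 2: -8 dBFS is 3 dB over -11 dBFS; at 2.5:1 that becomes 1.2 dB over, giving -9.8 dBFS.
Stage 3: -9.8 dBFS is 22.2 dB over -32 dBFS; at 8:1 that becomes 2.775 dB over, giving -29.225 dBFS.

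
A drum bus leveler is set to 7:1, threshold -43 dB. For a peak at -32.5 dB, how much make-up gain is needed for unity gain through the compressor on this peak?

9 dB

Without make-up, output = threshold + overshoot/7 = -43 + 1.5 = -41.5 dB.
Gap to target: 9 dB.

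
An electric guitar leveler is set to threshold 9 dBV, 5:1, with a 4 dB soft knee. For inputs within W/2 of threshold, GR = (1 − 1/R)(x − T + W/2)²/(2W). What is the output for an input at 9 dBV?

8.6 dBV

x − T + W/2 = 9 − 9 + 2 = 2.
GR = (1 − 1/5) × 2² / 8 = 0.8 × 4 / 8 = 0.4 dB.
Output = 9 − 0.4 = 8.6 dBV.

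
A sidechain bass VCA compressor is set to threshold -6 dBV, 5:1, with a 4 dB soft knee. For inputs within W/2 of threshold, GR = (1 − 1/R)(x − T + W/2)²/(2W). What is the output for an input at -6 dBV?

-6.4 dBV

x − T + W/2 = -6 − (-6) + 2 = 2.
GR = (1 − 1/5) × 2² / 8 = 0.8 × 4 / 8 = 0.4 dB.
Output = -6 − 0.4 = -6.4 dBV.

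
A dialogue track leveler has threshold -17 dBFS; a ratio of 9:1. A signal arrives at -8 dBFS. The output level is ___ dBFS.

Overshoot: -8 − (-17) = 9 dB.
At 9:1 the overshoot is divided by 9, leaving 1 dB above threshold.
That puts the output at -16 dBFS.

-16 dBFS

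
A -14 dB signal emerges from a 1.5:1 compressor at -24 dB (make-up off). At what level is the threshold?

-44 dB

Gain reduction = -14 − (-24) = 10 dB; output overshoot = GR / (R − 1) = 10 / 0.5 = 20 dB.
Threshold = output − output overshoot = -24 − 20 = -44 dB.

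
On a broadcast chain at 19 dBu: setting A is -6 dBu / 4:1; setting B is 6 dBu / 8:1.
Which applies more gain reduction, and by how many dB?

A: 25 dB over, compressed to 6.25 dB over, so 18.75 dB of GR.
B: 13 dB over, compressed to 1.625 dB over, so 11.375 dB of GR.
A reduces 7.375 dB more.

A, by 7.375 dB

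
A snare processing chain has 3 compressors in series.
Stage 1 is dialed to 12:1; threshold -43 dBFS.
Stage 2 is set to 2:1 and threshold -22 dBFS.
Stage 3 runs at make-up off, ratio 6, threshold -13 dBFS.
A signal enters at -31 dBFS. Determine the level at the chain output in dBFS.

Stage 1: -31 dBFS is 12 dB over -43 dBFS; at 12:1 that becomes 1 dB over, giving -42 dBFS.
Stage 2: -42 dBFS is at or below the -22 dBFS threshold — no compression; output -42 dBFS.
Stage 3: -42 dBFS ≤ -13 dBFS, so stage 3 doesn't engage; output -42 dBFS.

-42 dBFS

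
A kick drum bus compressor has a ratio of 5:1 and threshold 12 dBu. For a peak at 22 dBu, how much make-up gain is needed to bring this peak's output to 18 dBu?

4 dB

The peak compresses to 12 + 10/5 = 14 dBu.
To reach 18 dBu requires 18 − 14 = 4 dB of make-up.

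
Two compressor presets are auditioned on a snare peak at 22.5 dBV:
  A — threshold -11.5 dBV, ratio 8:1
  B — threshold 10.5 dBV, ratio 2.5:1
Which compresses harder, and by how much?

A, by 22.55 dB

A: overshoot 34 dB → output overshoot 4.25 dB → GR 29.75 dB.
B: overshoot 12 dB → output overshoot 4.8 dB → GR 7.2 dB.
A applies 22.55 dB more gain reduction.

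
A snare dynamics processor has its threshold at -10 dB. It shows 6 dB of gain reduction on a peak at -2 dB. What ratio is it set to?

4:1

Input overshoot = -2 − (-10) = 8 dB.
Output overshoot = 8 − 6 = 2 dB.
Ratio = input overshoot / output overshoot = 8 / 2 = 4.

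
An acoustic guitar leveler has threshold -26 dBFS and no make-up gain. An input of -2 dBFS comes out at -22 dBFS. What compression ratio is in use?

Input overshoot = -2 − (-26) = 24 dB; output overshoot = -22 − (-26) = 4 dB.
Ratio = 24 / 4 = 6.

6:1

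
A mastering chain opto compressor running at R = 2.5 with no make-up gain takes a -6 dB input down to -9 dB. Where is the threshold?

-11 dB

Input is 5 dB above T (since output overshoot × R = input overshoot: (-9 − T)·2.5 = -6 − T gives T = -11 dB).
Check: -11 + (-6 − (-11))/2.5 = -11 + 2 = -9 dB. ✓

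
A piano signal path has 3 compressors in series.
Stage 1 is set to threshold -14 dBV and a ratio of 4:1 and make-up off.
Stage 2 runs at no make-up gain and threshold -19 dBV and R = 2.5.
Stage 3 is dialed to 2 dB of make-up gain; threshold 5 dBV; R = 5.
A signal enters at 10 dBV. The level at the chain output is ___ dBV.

Stage 1: 24 dB above -14 dBV, reduced 4:1 to 6 dB above → -8 dBV.
Stage 2: overshoot 11 dB → 11/2.5 = 4.4 dB → -14.6 dBV.
Stage 3: -14.6 dBV is at or below the 5 dBV threshold — no compression; make-up brings it to -12.6 dBV.

-12.6 dBV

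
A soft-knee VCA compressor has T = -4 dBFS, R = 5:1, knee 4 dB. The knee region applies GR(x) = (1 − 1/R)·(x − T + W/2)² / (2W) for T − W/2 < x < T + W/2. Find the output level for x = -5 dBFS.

x − T + W/2 = -5 − (-4) + 2 = 1.
GR = (1 − 1/5) × 1² / 8 = 0.8 × 1 / 8 = 0.1 dB.
Output = -5 − 0.1 = -5.1 dBFS.

-5.1 dBFS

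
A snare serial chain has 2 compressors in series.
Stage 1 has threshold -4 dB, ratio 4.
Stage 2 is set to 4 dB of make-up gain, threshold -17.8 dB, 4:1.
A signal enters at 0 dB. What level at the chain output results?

Stage 1: 4 dB above -4 dB, reduced 4:1 to 1 dB above → -3 dB.
Stage 2: -3 dB is 14.8 dB over -17.8 dB; at 4:1 that becomes 3.7 dB over, giving -14.1 dB; +4 dB make-up → -10.1 dB.

-10.1 dB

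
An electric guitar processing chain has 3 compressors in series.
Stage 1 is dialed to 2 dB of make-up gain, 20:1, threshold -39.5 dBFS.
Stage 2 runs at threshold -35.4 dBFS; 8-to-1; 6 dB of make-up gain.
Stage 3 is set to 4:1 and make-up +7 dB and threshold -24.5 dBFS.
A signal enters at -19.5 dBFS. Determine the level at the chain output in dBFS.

Stage 1: overshoot 20 dB → 20/20 = 1 dB → -38.5 dBFS; +2 dB make-up → -36.5 dBFS.
Stage 2: -36.5 dBFS ≤ -35.4 dBFS, so stage 2 doesn't engage; make-up brings it to -30.5 dBFS.
Stage 3: below threshold (-30.5 ≤ -24.5); passes unchanged; make-up brings it to -23.5 dBFS.

-23.5 dBFS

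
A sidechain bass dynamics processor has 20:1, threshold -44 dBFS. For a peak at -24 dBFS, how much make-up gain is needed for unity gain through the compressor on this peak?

19 dB

Without make-up, output = threshold + overshoot/20 = -44 + 1 = -43 dBFS.
Gap to target: 19 dB.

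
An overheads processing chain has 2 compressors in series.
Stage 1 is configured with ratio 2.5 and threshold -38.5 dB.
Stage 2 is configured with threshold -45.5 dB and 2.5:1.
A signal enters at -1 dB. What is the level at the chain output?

-36.7 dB

Stage 1: 37.5 dB above -38.5 dB, reduced 2.5:1 to 15 dB above → -23.5 dB.
Stage 2: 22 dB above -45.5 dB, reduced 2.5:1 to 8.8 dB above → -36.7 dB.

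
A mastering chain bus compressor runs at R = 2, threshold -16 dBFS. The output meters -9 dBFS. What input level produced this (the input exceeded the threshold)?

-2 dBFS

Post-compression overshoot = -9 − (-16) = 7 dB.
Input overshoot = R × output overshoot = 14 dB → input = -16 + 14 = -2 dBFS.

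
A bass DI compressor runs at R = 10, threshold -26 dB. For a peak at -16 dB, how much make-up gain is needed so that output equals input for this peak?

9 dB

Without make-up, output = threshold + overshoot/10 = -26 + 1 = -25 dB.
Gap to target: 9 dB.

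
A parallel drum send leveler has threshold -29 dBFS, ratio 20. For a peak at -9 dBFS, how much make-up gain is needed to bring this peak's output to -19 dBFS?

Without make-up, output = threshold + overshoot/20 = -29 + 1 = -28 dBFS.
Gap to target: 9 dB.

9 dB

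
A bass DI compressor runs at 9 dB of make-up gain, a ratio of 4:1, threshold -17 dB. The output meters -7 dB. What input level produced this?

-13 dB

Stripping the +9 dB make-up gives -16 dB at the gain stage.
Post-compression overshoot = -16 − (-17) = 1 dB.
Before 4:1 compression the overshoot was 1 × 4 = 4 dB, so input = -17 + 4 = -13 dB.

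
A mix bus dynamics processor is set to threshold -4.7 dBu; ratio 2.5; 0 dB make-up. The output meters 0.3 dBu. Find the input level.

The compressed level sits 0.3 − (-4.7) = 5 dB over threshold.
Before 2.5:1 compression the overshoot was 5 × 2.5 = 12.5 dB, so input = -4.7 + 12.5 = 7.8 dBu.

7.8 dBu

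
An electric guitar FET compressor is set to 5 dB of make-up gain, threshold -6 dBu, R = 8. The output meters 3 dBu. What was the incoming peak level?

Remove make-up: 3 − 5 = -2 dBu.
That's 4 dB above the -6 dBu threshold.
Input overshoot = R × output overshoot = 32 dB → input = -6 + 32 = 26 dBu.

26 dBu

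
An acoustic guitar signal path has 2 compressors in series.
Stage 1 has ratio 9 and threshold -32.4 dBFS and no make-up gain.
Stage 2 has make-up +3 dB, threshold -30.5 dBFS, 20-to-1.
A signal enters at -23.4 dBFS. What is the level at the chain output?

Stage 1: -23.4 dBFS is 9 dB over -32.4 dBFS; at 9:1 that becomes 1 dB over, giving -31.4 dBFS.
Stage 2: -31.4 dBFS is at or below the -30.5 dBFS threshold — no compression; make-up brings it to -28.4 dBFS.

-28.4 dBFS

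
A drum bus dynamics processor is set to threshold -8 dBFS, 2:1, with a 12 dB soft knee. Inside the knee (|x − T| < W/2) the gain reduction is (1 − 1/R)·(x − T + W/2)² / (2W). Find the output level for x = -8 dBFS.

-8.75 dBFS

x − T + W/2 = -8 − (-8) + 6 = 6.
GR = (1 − 1/2) × 6² / 24 = 0.5 × 36 / 24 = 0.75 dB.
Output = -8 − 0.75 = -8.75 dBFS.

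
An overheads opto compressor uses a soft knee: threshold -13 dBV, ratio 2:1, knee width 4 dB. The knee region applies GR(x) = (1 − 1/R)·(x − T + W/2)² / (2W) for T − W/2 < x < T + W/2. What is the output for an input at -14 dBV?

-14.0625 dBV

x − T + W/2 = -14 − (-13) + 2 = 1.
GR = (1 − 1/2) × 1² / 8 = 0.5 × 1 / 8 = 0.0625 dB.
Output = -14 − 0.0625 = -14.0625 dBV.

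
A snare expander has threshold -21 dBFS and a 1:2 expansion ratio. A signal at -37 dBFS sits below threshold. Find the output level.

-53 dBFS

Undershoot = (-21) − (-37) = 16 dB.
At 1:2, that expands to 32 dB under threshold.
Output = -21 − 32 = -53 dBFS.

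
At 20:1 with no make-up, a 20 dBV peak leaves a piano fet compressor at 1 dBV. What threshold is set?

Let T be the threshold. Output overshoot = (input overshoot)/R, so 1 − T = (20 − T)/20.
20·(1 − T) = 20 − T → 19·T = 20 − 20 = 0.
T = 0/19 = 0 dBV.

0 dBV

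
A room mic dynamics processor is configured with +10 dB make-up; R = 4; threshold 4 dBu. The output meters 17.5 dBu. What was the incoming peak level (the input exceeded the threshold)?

18 dBu

Remove make-up: 17.5 − 10 = 7.5 dBu.
Post-compression overshoot = 7.5 − 4 = 3.5 dB.
Undo the ratio: input overshoot = 3.5 × 4 = 14 dB, giving input = 18 dBu.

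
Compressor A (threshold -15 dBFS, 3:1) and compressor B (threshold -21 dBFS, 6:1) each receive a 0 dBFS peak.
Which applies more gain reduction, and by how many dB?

A: GR = 15 − 15/3 = 10 dB.
B: GR = 21 − 21/6 = 17.5 dB.
Difference: 7.5 dB in favour of B.

B, by 7.5 dB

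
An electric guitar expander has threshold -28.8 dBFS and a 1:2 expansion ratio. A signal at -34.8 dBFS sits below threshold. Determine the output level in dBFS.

-40.8 dBFS

Undershoot = (-28.8) − (-34.8) = 6 dB.
At 1:2, that expands to 12 dB under threshold.
Output = -28.8 − 12 = -40.8 dBFS.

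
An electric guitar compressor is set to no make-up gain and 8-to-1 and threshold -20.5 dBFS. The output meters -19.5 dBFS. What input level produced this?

That's 1 dB above the -20.5 dBFS threshold.
Undo the ratio: input overshoot = 1 × 8 = 8 dB, giving input = -12.5 dBFS.

-12.5 dBFS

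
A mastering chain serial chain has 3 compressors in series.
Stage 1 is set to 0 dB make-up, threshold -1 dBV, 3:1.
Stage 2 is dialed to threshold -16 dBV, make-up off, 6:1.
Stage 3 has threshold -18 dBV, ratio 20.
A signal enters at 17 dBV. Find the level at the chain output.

-17.725 dBV

Stage 1: 17 dBV is 18 dB over -1 dBV; at 3:1 that becomes 6 dB over, giving 5 dBV.
Stage 2: overshoot 21 dB → 21/6 = 3.5 dB → -12.5 dBV.
Stage 3: overshoot 5.5 dB → 5.5/20 = 0.275 dB → -17.725 dBV.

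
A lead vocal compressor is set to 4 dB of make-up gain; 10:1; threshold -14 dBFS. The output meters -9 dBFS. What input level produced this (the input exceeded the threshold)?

-4 dBFS

Stripping the +4 dB make-up gives -13 dBFS at the gain stage.
The compressed level sits -13 − (-14) = 1 dB over threshold.
Undo the ratio: input overshoot = 1 × 10 = 10 dB, giving input = -4 dBFS.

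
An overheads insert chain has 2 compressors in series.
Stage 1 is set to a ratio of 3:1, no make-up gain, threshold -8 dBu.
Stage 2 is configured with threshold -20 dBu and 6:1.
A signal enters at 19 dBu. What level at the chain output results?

Stage 1: overshoot 27 dB → 27/3 = 9 dB → 1 dBu.
Stage 2: overshoot 21 dB → 21/6 = 3.5 dB → -16.5 dBu.

-16.5 dBu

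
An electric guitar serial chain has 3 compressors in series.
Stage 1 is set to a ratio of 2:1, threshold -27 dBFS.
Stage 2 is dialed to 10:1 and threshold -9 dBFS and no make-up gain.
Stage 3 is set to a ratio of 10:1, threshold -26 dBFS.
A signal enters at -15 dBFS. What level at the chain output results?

Stage 1: overshoot 12 dB → 12/2 = 6 dB → -21 dBFS.
Stage 2: -21 dBFS is at or below the -9 dBFS threshold — no compression; output -21 dBFS.
Stage 3: 5 dB above -26 dBFS, reduced 10:1 to 0.5 dB above → -25.5 dBFS.

-25.5 dBFS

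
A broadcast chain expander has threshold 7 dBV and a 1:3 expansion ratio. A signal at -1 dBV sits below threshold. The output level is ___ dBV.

The input is 8 dB below the 7 dBV threshold.
A 1:3 expander multiplies undershoot by 3: 8 × 3 = 24 dB below threshold.
Output = 7 − 24 = -17 dBV.

-17 dBV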